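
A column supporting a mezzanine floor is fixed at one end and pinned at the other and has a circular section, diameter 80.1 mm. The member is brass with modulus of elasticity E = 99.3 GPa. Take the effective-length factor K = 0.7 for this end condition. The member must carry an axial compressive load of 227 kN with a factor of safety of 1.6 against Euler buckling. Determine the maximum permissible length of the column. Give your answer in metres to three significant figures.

L_max ≈ 3.34 m

I = πd⁴/64 = π×80.1⁴/64 = 2.021×10^6 mm⁴
I = 2.021×10^-6 m⁴
Required critical load P_cr = n·P = 1.6 × 227 = 363.2 kN = 3.632×10^5 N
From P_cr = π²EI/(K·L)²:  L = (1/K)·√(π²EI/P_cr) = (1/0.7)·√(π²×9.93×10^10×2.021×10^-6/3.632×10^5)
L = 3.34 m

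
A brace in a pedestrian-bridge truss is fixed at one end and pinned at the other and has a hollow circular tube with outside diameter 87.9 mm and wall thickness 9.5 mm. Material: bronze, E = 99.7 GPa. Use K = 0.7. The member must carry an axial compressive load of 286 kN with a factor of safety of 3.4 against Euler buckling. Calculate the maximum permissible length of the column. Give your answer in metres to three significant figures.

Inner diameter d_i = 87.9 − 2×9.5 = 68.90 mm
I = π(d_o⁴ − d_i⁴)/64 = π(87.9⁴ − 68.90⁴)/64 = 1.824×10^6 mm⁴
I = 1.824×10^-6 m⁴
Required critical load P_cr = n·P = 3.4 × 286 = 972.4 kN = 9.724×10^5 N
From P_cr = π²EI/(K·L)²:  L = (1/K)·√(π²EI/P_cr) = (1/0.7)·√(π²×9.97×10^10×1.824×10^-6/9.724×10^5)
L = 1.94 m

L_max ≈ 1.94 m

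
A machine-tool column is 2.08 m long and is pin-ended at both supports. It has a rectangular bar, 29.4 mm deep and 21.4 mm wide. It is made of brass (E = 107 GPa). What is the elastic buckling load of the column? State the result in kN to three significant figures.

Buckling occurs about the weak axis: I_min = h·b³/12 with b = 21.4 mm (the shorter side).
I_min = 29.4×21.4³/12 = 2.401×10^4 mm⁴
I = 2.401×10^4 mm⁴ = 2.401×10^-8 m⁴
Effective length L_e = K·L = 1 × 2.08 = 2.080 m
P_cr = π²EI / L_e² = π² × 107×10⁹ × 2.401×10^-8 / 2.080² = 5.861×10^3 N

P_cr ≈ 5.86 kN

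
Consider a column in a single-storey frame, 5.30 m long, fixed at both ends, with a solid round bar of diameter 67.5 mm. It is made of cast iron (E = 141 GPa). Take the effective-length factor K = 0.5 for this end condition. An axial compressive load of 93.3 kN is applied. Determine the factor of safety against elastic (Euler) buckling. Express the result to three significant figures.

n ≈ 2.16

I = πd⁴/64 = π×67.5⁴/64 = 1.019×10^6 mm⁴
I = 1.019×10^6 mm⁴ = 1.019×10^-6 m⁴
Effective length L_e = K·L = 0.5 × 5.30 = 2.650 m
P_cr = π²EI / L_e² = π² × 141×10⁹ × 1.019×10^-6 / 2.650² = 2.019×10^5 N
Factor of safety n = P_cr / P = 201.94 / 93.3 = 2.16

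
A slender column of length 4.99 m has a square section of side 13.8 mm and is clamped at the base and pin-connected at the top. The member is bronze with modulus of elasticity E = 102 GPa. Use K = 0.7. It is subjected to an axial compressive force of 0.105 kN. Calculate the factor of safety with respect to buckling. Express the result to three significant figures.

I = a⁴/12 = 13.8⁴/12 = 3.022×10^3 mm⁴
I = 3.022×10^3 mm⁴ = 3.022×10^-9 m⁴
Effective length L_e = K·L = 0.7 × 4.99 = 3.493 m
P_cr = π²EI / L_e² = π² × 102×10⁹ × 3.022×10^-9 / 3.493² = 249.4 N
Factor of safety n = P_cr / P = 0.24937 / 0.105 = 2.37

n ≈ 2.37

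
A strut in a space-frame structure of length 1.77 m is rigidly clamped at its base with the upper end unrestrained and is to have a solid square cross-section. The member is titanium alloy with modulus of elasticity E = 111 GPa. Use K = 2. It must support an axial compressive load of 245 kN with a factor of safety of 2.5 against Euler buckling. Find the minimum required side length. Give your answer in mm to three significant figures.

Required P_cr = n·P = 2.5 × 245 = 612.5 kN
L_e = K·L = 2 × 1.77 = 3.540 m
Required I = P_cr·L_e²/(π²E) = 6.125×10^5 × 3.540² / (π² × 1.11×10^11) = 7.006×10^-6 m⁴
I_req = 7.006×10^6 mm⁴
Solid square: I = a⁴/12  ⇒  a = (12I)^(1/4) = (12×7.006×10^6)^(1/4) = 95.8 mm

a ≈ 95.8 mm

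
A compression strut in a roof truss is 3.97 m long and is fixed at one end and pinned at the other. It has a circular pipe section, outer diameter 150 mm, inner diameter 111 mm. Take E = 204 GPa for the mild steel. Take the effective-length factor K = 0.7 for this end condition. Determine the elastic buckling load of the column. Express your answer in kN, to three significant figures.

P_cr ≈ 4540 kN

d_o = 150 mm, d_i = 111 mm
I = π(d_o⁴ − d_i⁴)/64 = π(150⁴ − 111.0⁴)/64 = 1.740×10^7 mm⁴
I = 1.740×10^7 mm⁴ = 1.740×10^-5 m⁴
Effective length L_e = K·L = 0.7 × 3.97 = 2.779 m
P_cr = π²EI / L_e² = π² × 204×10⁹ × 1.740×10^-5 / 2.779² = 4.536×10^6 N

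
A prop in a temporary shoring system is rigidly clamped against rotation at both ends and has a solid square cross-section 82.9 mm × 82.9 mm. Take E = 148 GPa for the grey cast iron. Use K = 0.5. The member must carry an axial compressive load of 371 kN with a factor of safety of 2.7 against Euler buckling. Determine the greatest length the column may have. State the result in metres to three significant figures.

L_max ≈ 4.79 m

I = a⁴/12 = 82.9⁴/12 = 3.936×10^6 mm⁴
I = 3.936×10^-6 m⁴
Required critical load P_cr = n·P = 2.7 × 371 = 1002 kN = 1.002×10^6 N
From P_cr = π²EI/(K·L)²:  L = (1/K)·√(π²EI/P_cr) = (1/0.5)·√(π²×1.48×10^11×3.936×10^-6/1.002×10^6)
L = 4.79 m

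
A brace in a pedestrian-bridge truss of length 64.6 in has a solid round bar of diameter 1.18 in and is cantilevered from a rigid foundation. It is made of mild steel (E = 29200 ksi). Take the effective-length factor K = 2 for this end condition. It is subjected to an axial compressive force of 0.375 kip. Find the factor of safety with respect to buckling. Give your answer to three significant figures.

I = πd⁴/64 = π×1.18⁴/64 = 9.517×10^-2 in⁴
Effective length L_e = K·L = 2 × 64.6 = 129.2 in
P_cr = π²EI / L_e² = π² × 29200×10³ × 9.517×10^-2 / 129.2² = 1.643×10^3 lb
Factor of safety n = P_cr / P = 1.6431 / 0.375 = 4.38

n ≈ 4.38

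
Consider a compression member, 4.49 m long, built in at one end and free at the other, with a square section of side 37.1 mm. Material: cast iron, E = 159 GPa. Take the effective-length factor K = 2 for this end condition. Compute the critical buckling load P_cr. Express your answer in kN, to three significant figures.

I = a⁴/12 = 37.1⁴/12 = 1.579×10^5 mm⁴
I = 1.579×10^5 mm⁴ = 1.579×10^-7 m⁴
Effective length L_e = K·L = 2 × 4.49 = 8.980 m
P_cr = π²EI / L_e² = π² × 159×10⁹ × 1.579×10^-7 / 8.980² = 3.072×10^3 N

P_cr ≈ 3.07 kN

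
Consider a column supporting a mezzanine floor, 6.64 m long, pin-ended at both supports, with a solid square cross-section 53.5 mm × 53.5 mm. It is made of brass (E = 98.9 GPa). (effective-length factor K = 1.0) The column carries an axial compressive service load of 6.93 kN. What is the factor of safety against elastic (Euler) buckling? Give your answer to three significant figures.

n ≈ 2.18

I = a⁴/12 = 53.5⁴/12 = 6.827×10^5 mm⁴
I = 6.827×10^5 mm⁴ = 6.827×10^-7 m⁴
Effective length L_e = K·L = 1 × 6.64 = 6.640 m
P_cr = π²EI / L_e² = π² × 98.9×10⁹ × 6.827×10^-7 / 6.640² = 1.511×10^4 N
Factor of safety n = P_cr / P = 15.114 / 6.93 = 2.18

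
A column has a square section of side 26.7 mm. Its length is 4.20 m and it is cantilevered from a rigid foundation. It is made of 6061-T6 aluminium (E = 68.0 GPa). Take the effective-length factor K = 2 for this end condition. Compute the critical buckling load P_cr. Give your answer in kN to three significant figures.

P_cr ≈ 0.403 kN

I = a⁴/12 = 26.7⁴/12 = 4.235×10^4 mm⁴
I = 4.235×10^4 mm⁴ = 4.235×10^-8 m⁴
Effective length L_e = K·L = 2 × 4.20 = 8.400 m
P_cr = π²EI / L_e² = π² × 68.0×10⁹ × 4.235×10^-8 / 8.400² = 402.8 N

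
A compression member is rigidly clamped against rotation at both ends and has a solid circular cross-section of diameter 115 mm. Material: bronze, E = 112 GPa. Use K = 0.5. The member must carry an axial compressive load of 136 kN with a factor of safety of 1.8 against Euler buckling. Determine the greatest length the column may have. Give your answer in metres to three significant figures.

I = πd⁴/64 = π×115⁴/64 = 8.585×10^6 mm⁴
I = 8.585×10^-6 m⁴
Required critical load P_cr = n·P = 1.8 × 136 = 244.8 kN = 2.448×10^5 N
From P_cr = π²EI/(K·L)²:  L = (1/K)·√(π²EI/P_cr) = (1/0.5)·√(π²×1.12×10^11×8.585×10^-6/2.448×10^5)
L = 12.5 m

L_max ≈ 12.5 m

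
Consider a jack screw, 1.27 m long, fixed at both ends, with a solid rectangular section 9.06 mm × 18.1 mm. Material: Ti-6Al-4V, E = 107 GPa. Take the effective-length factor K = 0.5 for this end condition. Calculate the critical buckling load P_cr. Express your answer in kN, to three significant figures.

P_cr ≈ 2.94 kN

Buckling occurs about the weak axis: I_min = h·b³/12 with b = 9.06 mm (the shorter side).
I_min = 18.1×9.06³/12 = 1.122×10^3 mm⁴
I = 1.122×10^3 mm⁴ = 1.122×10^-9 m⁴
Effective length L_e = K·L = 0.5 × 1.27 = 0.6350 m
P_cr = π²EI / L_e² = π² × 107×10⁹ × 1.122×10^-9 / 0.6350² = 2.938×10^3 N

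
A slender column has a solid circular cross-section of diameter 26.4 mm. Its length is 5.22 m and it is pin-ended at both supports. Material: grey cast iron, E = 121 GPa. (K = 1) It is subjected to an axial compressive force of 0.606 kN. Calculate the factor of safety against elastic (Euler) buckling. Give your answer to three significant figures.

n ≈ 1.72

I = πd⁴/64 = π×26.4⁴/64 = 2.384×10^4 mm⁴
I = 2.384×10^4 mm⁴ = 2.384×10^-8 m⁴
Effective length L_e = K·L = 1 × 5.22 = 5.220 m
P_cr = π²EI / L_e² = π² × 121×10⁹ × 2.384×10^-8 / 5.220² = 1.045×10^3 N
Factor of safety n = P_cr / P = 1.0450 / 0.606 = 1.72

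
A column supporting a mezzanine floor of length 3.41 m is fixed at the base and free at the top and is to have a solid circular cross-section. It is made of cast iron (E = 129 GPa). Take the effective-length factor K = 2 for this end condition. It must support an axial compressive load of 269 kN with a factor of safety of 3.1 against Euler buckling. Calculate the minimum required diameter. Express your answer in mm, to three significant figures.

Required P_cr = n·P = 3.1 × 269 = 833.9 kN
L_e = K·L = 2 × 3.41 = 6.820 m
Required I = P_cr·L_e²/(π²E) = 8.339×10^5 × 6.820² / (π² × 1.29×10^11) = 3.046×10^-5 m⁴
I_req = 3.046×10^7 mm⁴
Solid circle: I = πd⁴/64  ⇒  d = (64I/π)^(1/4) = (64×3.046×10^7/π)^(1/4) = 158 mm

d ≈ 158 mm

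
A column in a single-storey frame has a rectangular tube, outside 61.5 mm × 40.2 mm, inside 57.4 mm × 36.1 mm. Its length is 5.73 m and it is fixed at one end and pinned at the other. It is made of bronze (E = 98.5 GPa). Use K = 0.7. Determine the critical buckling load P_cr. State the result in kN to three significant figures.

Weak-axis I_min = (h_o·b_o³ − h_i·b_i³)/12 with b_o = 40.2, b_i = 36.10 mm (shorter outer/inner sides).
I_min = (61.5×40.2³ − 57.40×36.10³)/12 = 1.079×10^5 mm⁴
I = 1.079×10^5 mm⁴ = 1.079×10^-7 m⁴
Effective length L_e = K·L = 0.7 × 5.73 = 4.011 m
P_cr = π²EI / L_e² = π² × 98.5×10⁹ × 1.079×10^-7 / 4.011² = 6.521×10^3 N

P_cr ≈ 6.52 kN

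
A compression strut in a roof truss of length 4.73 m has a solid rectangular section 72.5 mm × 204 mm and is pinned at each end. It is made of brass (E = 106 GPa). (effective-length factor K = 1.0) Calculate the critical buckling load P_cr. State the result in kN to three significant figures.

Buckling occurs about the weak axis: I_min = h·b³/12 with b = 72.5 mm (the shorter side).
I_min = 204×72.5³/12 = 6.478×10^6 mm⁴
I = 6.478×10^6 mm⁴ = 6.478×10^-6 m⁴
Effective length L_e = K·L = 1 × 4.73 = 4.730 m
P_cr = π²EI / L_e² = π² × 106×10⁹ × 6.478×10^-6 / 4.730² = 3.029×10^5 N

P_cr ≈ 303 kN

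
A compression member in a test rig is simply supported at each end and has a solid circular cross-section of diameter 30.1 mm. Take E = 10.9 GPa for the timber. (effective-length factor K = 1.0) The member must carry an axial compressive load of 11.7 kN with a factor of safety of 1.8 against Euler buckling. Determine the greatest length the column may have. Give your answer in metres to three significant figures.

I = πd⁴/64 = π×30.1⁴/64 = 4.029×10^4 mm⁴
I = 4.029×10^-8 m⁴
Required critical load P_cr = n·P = 1.8 × 11.7 = 21.06 kN = 2.106×10^4 N
From P_cr = π²EI/(K·L)²:  L = (1/K)·√(π²EI/P_cr) = (1/1)·√(π²×1.09×10^10×4.029×10^-8/2.106×10^4)
L = 0.454 m

L_max ≈ 0.454 m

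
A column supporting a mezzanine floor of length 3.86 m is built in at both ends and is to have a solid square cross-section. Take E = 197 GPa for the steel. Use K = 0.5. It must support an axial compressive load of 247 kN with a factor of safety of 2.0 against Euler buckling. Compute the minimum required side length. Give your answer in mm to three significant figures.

a ≈ 58.1 mm

Required P_cr = n·P = 2.0 × 247 = 494.0 kN
L_e = K·L = 0.5 × 3.86 = 1.930 m
Required I = P_cr·L_e²/(π²E) = 4.940×10^5 × 1.930² / (π² × 1.97×10^11) = 9.464×10^-7 m⁴
I_req = 9.464×10^5 mm⁴
Solid square: I = a⁴/12  ⇒  a = (12I)^(1/4) = (12×9.464×10^5)^(1/4) = 58.1 mm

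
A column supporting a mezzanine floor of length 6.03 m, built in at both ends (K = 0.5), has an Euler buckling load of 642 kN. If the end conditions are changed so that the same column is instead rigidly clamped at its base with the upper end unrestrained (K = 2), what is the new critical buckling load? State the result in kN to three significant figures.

P_cr ≈ 40.1 kN

P_cr ∝ 1/K², so P_cr,new = P_cr,old × (K_old/K_new)² = 642 × (0.5/2)²
= 642 × 0.06250 = 40.1 kN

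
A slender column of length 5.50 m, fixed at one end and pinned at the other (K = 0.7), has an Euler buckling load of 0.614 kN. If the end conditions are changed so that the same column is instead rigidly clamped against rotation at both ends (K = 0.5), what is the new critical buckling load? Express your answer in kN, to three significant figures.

P_cr ≈ 1.20 kN

P_cr ∝ 1/K², so P_cr,new = P_cr,old × (K_old/K_new)² = 0.614 × (0.7/0.5)²
= 0.614 × 1.960 = 1.20 kN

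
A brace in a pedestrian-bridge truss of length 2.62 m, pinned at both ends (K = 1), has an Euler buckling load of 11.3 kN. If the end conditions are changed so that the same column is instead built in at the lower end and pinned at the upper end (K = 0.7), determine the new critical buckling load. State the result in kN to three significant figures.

P_cr ≈ 23.1 kN

P_cr ∝ 1/K², so P_cr,new = P_cr,old × (K_old/K_new)² = 11.3 × (1/0.7)²
= 11.3 × 2.041 = 23.1 kN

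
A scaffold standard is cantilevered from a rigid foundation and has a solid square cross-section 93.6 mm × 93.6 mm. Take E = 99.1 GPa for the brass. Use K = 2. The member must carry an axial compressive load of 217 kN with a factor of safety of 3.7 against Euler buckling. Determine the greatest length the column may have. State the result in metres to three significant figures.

I = a⁴/12 = 93.6⁴/12 = 6.396×10^6 mm⁴
I = 6.396×10^-6 m⁴
Required critical load P_cr = n·P = 3.7 × 217 = 802.9 kN = 8.029×10^5 N
From P_cr = π²EI/(K·L)²:  L = (1/K)·√(π²EI/P_cr) = (1/2)·√(π²×9.91×10^10×6.396×10^-6/8.029×10^5)
L = 1.40 m

L_max ≈ 1.40 m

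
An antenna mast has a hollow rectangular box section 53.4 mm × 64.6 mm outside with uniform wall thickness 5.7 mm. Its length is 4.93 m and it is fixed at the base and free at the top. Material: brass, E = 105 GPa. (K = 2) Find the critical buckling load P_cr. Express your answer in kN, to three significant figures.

Inner dimensions: h_i = 64.6 − 2×5.7 = 53.20 mm, b_i = 53.4 − 2×5.7 = 42.00 mm
Weak-axis I_min = (h_o·b_o³ − h_i·b_i³)/12 with b_o = 53.4, b_i = 42.00 mm (shorter outer/inner sides).
I_min = (64.6×53.4³ − 53.20×42.00³)/12 = 4.913×10^5 mm⁴
I = 4.913×10^5 mm⁴ = 4.913×10^-7 m⁴
Effective length L_e = K·L = 2 × 4.93 = 9.860 m
P_cr = π²EI / L_e² = π² × 105×10⁹ × 4.913×10^-7 / 9.860² = 5.237×10^3 N

P_cr ≈ 5.24 kN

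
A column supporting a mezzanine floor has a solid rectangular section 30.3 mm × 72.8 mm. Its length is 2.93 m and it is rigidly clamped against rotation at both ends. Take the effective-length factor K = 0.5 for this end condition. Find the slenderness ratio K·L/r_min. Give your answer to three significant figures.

λ ≈ 167

Buckling occurs about the weak axis: I_min = h·b³/12 with b = 30.3 mm (the shorter side).
I_min = 72.8×30.3³/12 = 1.688×10^5 mm⁴
A = 2.206×10^3 mm²;  r_min = √(I/A) = √(1.688×10^5/2.206×10^3) = 8.747 mm
L_e = K·L = 0.5 × 2.93 m = 1.465 m = 1465.0 mm
λ = L_e / r_min = 1465.0 / 8.747 = 167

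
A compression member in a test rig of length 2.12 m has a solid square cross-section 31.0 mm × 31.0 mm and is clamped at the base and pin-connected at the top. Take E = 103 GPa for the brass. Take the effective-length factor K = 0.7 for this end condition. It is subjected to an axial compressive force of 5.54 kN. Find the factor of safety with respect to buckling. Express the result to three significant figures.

n ≈ 6.41

I = a⁴/12 = 31.0⁴/12 = 7.696×10^4 mm⁴
I = 7.696×10^4 mm⁴ = 7.696×10^-8 m⁴
Effective length L_e = K·L = 0.7 × 2.12 = 1.484 m
P_cr = π²EI / L_e² = π² × 103×10⁹ × 7.696×10^-8 / 1.484² = 3.553×10^4 N
Factor of safety n = P_cr / P = 35.525 / 5.54 = 6.41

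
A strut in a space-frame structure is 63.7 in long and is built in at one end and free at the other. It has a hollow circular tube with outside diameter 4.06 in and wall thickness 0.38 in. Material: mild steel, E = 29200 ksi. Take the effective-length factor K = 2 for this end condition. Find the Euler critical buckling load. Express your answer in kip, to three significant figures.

Inner diameter d_i = 4.06 − 2×0.38 = 3.300 in
I = π(d_o⁴ − d_i⁴)/64 = π(4.06⁴ − 3.300⁴)/64 = 7.516 in⁴
Effective length L_e = K·L = 2 × 63.7 = 127.4 in
P_cr = π²EI / L_e² = π² × 29200×10³ × 7.516 / 127.4² = 1.335×10^5 lb

P_cr ≈ 133 kip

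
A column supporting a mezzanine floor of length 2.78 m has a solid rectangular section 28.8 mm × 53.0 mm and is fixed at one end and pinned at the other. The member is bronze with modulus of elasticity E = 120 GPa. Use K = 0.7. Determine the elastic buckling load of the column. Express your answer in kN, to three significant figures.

Buckling occurs about the weak axis: I_min = h·b³/12 with b = 28.8 mm (the shorter side).
I_min = 53.0×28.8³/12 = 1.055×10^5 mm⁴
I = 1.055×10^5 mm⁴ = 1.055×10^-7 m⁴
Effective length L_e = K·L = 0.7 × 2.78 = 1.946 m
P_cr = π²EI / L_e² = π² × 120×10⁹ × 1.055×10^-7 / 1.946² = 3.300×10^4 N

P_cr ≈ 33.0 kN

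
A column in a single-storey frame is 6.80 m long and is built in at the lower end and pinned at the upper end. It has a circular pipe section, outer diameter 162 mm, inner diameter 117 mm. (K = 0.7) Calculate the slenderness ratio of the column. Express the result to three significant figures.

d_o = 162 mm, d_i = 117 mm
I = π(d_o⁴ − d_i⁴)/64 = π(162⁴ − 117.0⁴)/64 = 2.461×10^7 mm⁴
A = 9.861×10^3 mm²;  r_min = √(I/A) = √(2.461×10^7/9.861×10^3) = 49.96 mm
L_e = K·L = 0.7 × 6.80 m = 4.760 m = 4760.0 mm
λ = L_e / r_min = 4760.0 / 49.96 = 95.3

λ ≈ 95.3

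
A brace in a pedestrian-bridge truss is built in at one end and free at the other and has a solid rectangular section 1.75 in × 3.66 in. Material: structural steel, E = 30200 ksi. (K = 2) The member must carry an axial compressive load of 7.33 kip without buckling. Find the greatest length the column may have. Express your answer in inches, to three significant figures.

Buckling occurs about the weak axis: I_min = h·b³/12 with b = 1.75 in (the shorter side).
I_min = 3.66×1.75³/12 = 1.635 in⁴
At the buckling limit P_cr = P = 7.330×10^3 lb
From P_cr = π²EI/(K·L)²:  L = (1/K)·√(π²EI/P_cr) = (1/2)·√(π²×3.02×10^7×1.635/7.330×10^3)
L = 129 in

L_max ≈ 129 in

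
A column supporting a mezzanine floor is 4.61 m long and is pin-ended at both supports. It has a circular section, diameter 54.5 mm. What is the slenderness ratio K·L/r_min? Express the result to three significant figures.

λ ≈ 338

For a solid circle r = d/4 = 54.5/4 = 13.62 mm
L_e = K·L = 1 × 4.61 m = 4.610 m = 4610.0 mm
λ = L_e / r_min = 4610.0 / 13.63 = 338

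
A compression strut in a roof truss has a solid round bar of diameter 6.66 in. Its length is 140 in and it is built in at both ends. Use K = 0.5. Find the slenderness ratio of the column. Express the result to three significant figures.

For a solid circle r = d/4 = 6.66/4 = 1.665 in
L_e = K·L = 0.5 × 140 = 70.00 in
λ = L_e / r_min = 70.000 / 1.665 = 42.0

λ ≈ 42.0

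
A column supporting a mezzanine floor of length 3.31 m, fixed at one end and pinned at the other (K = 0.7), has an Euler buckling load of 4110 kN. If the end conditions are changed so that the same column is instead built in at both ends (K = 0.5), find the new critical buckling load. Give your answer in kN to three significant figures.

P_cr ≈ 8060 kN

P_cr ∝ 1/K², so P_cr,new = P_cr,old × (K_old/K_new)² = 4110 × (0.7/0.5)²
= 4110 × 1.960 = 8060 kN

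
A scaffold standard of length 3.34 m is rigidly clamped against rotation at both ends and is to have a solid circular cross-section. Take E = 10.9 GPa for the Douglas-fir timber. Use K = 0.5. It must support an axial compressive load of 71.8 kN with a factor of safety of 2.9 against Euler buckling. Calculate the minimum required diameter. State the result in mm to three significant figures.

d ≈ 102 mm

Required P_cr = n·P = 2.9 × 71.8 = 208.2 kN
L_e = K·L = 0.5 × 3.34 = 1.670 m
Required I = P_cr·L_e²/(π²E) = 2.082×10^5 × 1.670² / (π² × 1.09×10^10) = 5.398×10^-6 m⁴
I_req = 5.398×10^6 mm⁴
Solid circle: I = πd⁴/64  ⇒  d = (64I/π)^(1/4) = (64×5.398×10^6/π)^(1/4) = 102 mm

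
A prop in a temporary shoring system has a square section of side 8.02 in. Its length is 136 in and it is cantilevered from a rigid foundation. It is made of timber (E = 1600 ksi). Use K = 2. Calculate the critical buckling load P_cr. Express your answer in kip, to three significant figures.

P_cr ≈ 73.6 kip

I = a⁴/12 = 8.02⁴/12 = 344.8 in⁴
Effective length L_e = K·L = 2 × 136 = 272.0 in
P_cr = π²EI / L_e² = π² × 1600×10³ × 344.8 / 272.0² = 7.359×10^4 lb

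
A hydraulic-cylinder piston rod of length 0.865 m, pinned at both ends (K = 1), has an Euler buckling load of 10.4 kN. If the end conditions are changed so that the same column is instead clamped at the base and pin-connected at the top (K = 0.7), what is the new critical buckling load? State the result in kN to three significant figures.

P_cr ≈ 21.2 kN

P_cr ∝ 1/K², so P_cr,new = P_cr,old × (K_old/K_new)² = 10.4 × (1/0.7)²
= 10.4 × 2.041 = 21.2 kN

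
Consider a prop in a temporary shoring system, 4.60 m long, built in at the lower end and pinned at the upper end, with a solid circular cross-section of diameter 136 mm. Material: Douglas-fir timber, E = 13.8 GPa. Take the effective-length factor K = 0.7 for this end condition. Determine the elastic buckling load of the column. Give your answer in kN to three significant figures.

P_cr ≈ 221 kN

I = πd⁴/64 = π×136⁴/64 = 1.679×10^7 mm⁴
I = 1.679×10^7 mm⁴ = 1.679×10^-5 m⁴
Effective length L_e = K·L = 0.7 × 4.60 = 3.220 m
P_cr = π²EI / L_e² = π² × 13.8×10⁹ × 1.679×10^-5 / 3.220² = 2.206×10^5 N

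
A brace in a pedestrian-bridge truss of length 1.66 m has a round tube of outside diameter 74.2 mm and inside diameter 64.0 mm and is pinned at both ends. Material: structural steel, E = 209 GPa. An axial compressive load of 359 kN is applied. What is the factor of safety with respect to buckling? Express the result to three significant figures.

n ≈ 1.39

d_o = 74.2 mm, d_i = 64.0 mm
I = π(d_o⁴ − d_i⁴)/64 = π(74.2⁴ − 64.00⁴)/64 = 6.644×10^5 mm⁴
I = 6.644×10^5 mm⁴ = 6.644×10^-7 m⁴
Effective length L_e = K·L = 1 × 1.66 = 1.660 m
P_cr = π²EI / L_e² = π² × 209×10⁹ × 6.644×10^-7 / 1.660² = 4.973×10^5 N
Factor of safety n = P_cr / P = 497.34 / 359 = 1.39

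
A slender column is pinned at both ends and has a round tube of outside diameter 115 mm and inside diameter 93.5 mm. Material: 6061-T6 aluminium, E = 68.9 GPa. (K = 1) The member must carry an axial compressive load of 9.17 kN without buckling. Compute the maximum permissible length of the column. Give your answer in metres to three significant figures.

d_o = 115 mm, d_i = 93.5 mm
I = π(d_o⁴ − d_i⁴)/64 = π(115⁴ − 93.50⁴)/64 = 4.834×10^6 mm⁴
I = 4.834×10^-6 m⁴
At the buckling limit P_cr = P = 9.170×10^3 N
From P_cr = π²EI/(K·L)²:  L = (1/K)·√(π²EI/P_cr) = (1/1)·√(π²×6.89×10^10×4.834×10^-6/9.170×10^3)
L = 18.9 m

L_max ≈ 18.9 m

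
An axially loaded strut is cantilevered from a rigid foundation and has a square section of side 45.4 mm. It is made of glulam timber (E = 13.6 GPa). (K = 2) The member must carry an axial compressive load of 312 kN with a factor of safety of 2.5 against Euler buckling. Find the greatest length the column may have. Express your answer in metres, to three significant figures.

L_max ≈ 0.123 m

I = a⁴/12 = 45.4⁴/12 = 3.540×10^5 mm⁴
I = 3.540×10^-7 m⁴
Required critical load P_cr = n·P = 2.5 × 312 = 780.0 kN = 7.800×10^5 N
From P_cr = π²EI/(K·L)²:  L = (1/K)·√(π²EI/P_cr) = (1/2)·√(π²×1.36×10^10×3.540×10^-7/7.800×10^5)
L = 0.123 m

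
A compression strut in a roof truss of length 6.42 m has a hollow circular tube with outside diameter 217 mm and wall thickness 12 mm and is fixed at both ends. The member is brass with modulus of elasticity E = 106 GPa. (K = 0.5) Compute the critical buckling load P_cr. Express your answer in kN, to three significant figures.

P_cr ≈ 4140 kN

Inner diameter d_i = 217 − 2×12 = 193.0 mm
I = π(d_o⁴ − d_i⁴)/64 = π(217⁴ − 193.0⁴)/64 = 4.074×10^7 mm⁴
I = 4.074×10^7 mm⁴ = 4.074×10^-5 m⁴
Effective length L_e = K·L = 0.5 × 6.42 = 3.210 m
P_cr = π²EI / L_e² = π² × 106×10⁹ × 4.074×10^-5 / 3.210² = 4.136×10^6 N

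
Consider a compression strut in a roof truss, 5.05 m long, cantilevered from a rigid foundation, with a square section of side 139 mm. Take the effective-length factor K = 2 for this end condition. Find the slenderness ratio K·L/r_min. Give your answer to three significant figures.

For a square r = a/√12 = 139/√12 = 40.13 mm
L_e = K·L = 2 × 5.05 m = 10.10 m = 10100 mm
λ = L_e / r_min = 10100 / 40.13 = 252

λ ≈ 252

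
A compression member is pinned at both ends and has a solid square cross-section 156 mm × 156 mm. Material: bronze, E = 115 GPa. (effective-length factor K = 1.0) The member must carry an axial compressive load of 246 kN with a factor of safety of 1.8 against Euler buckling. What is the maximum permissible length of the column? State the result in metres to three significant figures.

L_max ≈ 11.2 m

I = a⁴/12 = 156⁴/12 = 4.935×10^7 mm⁴
I = 4.935×10^-5 m⁴
Required critical load P_cr = n·P = 1.8 × 246 = 442.8 kN = 4.428×10^5 N
From P_cr = π²EI/(K·L)²:  L = (1/K)·√(π²EI/P_cr) = (1/1)·√(π²×1.15×10^11×4.935×10^-5/4.428×10^5)
L = 11.2 m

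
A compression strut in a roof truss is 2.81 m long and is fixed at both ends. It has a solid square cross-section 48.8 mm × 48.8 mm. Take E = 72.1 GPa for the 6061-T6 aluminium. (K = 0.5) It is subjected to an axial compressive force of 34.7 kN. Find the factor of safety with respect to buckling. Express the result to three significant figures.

I = a⁴/12 = 48.8⁴/12 = 4.726×10^5 mm⁴
I = 4.726×10^5 mm⁴ = 4.726×10^-7 m⁴
Effective length L_e = K·L = 0.5 × 2.81 = 1.405 m
P_cr = π²EI / L_e² = π² × 72.1×10⁹ × 4.726×10^-7 / 1.405² = 1.704×10^5 N
Factor of safety n = P_cr / P = 170.37 / 34.7 = 4.91

n ≈ 4.91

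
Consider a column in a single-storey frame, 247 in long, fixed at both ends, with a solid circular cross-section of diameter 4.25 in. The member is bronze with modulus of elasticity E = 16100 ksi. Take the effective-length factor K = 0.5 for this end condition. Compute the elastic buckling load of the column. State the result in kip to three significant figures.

P_cr ≈ 167 kip

I = πd⁴/64 = π×4.25⁴/64 = 16.01 in⁴
Effective length L_e = K·L = 0.5 × 247 = 123.5 in
P_cr = π²EI / L_e² = π² × 16100×10³ × 16.01 / 123.5² = 1.668×10^5 lb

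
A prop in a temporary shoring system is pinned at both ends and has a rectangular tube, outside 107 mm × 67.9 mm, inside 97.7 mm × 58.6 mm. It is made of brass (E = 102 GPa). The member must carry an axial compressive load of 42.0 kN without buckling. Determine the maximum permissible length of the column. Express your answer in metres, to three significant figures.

L_max ≈ 5.26 m

Weak-axis I_min = (h_o·b_o³ − h_i·b_i³)/12 with b_o = 67.9, b_i = 58.60 mm (shorter outer/inner sides).
I_min = (107×67.9³ − 97.70×58.60³)/12 = 1.153×10^6 mm⁴
I = 1.153×10^-6 m⁴
At the buckling limit P_cr = P = 4.200×10^4 N
From P_cr = π²EI/(K·L)²:  L = (1/K)·√(π²EI/P_cr) = (1/1)·√(π²×1.02×10^11×1.153×10^-6/4.200×10^4)
L = 5.26 m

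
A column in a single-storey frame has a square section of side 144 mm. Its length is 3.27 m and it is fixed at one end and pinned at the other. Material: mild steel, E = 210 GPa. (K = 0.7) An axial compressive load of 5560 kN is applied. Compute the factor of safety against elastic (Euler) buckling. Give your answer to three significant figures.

n ≈ 2.55

I = a⁴/12 = 144⁴/12 = 3.583×10^7 mm⁴
I = 3.583×10^7 mm⁴ = 3.583×10^-5 m⁴
Effective length L_e = K·L = 0.7 × 3.27 = 2.289 m
P_cr = π²EI / L_e² = π² × 210×10⁹ × 3.583×10^-5 / 2.289² = 1.417×10^7 N
Factor of safety n = P_cr / P = 14174 / 5560 = 2.55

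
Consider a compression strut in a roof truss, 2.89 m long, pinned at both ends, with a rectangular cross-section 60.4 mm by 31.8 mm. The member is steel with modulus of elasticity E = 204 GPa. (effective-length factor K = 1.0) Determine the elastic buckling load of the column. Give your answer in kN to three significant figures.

Buckling occurs about the weak axis: I_min = h·b³/12 with b = 31.8 mm (the shorter side).
I_min = 60.4×31.8³/12 = 1.619×10^5 mm⁴
I = 1.619×10^5 mm⁴ = 1.619×10^-7 m⁴
Effective length L_e = K·L = 1 × 2.89 = 2.890 m
P_cr = π²EI / L_e² = π² × 204×10⁹ × 1.619×10^-7 / 2.890² = 3.902×10^4 N

P_cr ≈ 39.0 kN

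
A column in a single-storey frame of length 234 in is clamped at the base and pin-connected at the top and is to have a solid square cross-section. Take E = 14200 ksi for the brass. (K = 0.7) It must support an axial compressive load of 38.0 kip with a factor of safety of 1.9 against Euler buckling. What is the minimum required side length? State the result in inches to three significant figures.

a ≈ 3.59 in

Required P_cr = n·P = 1.9 × 38.0 = 72.20 kip
L_e = K·L = 0.7 × 234 = 163.8 in
Required I = P_cr·L_e²/(π²E) = 7.220×10^4 × 163.8² / (π² × 1.42×10^7) = 13.82 in⁴
Solid square: I = a⁴/12  ⇒  a = (12I)^(1/4) = (12×13.82)^(1/4) = 3.59 in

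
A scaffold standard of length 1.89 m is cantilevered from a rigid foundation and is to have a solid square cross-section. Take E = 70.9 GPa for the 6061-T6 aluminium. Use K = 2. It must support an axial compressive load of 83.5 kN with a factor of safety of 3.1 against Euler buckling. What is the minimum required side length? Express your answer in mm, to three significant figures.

a ≈ 89.2 mm

Required P_cr = n·P = 3.1 × 83.5 = 258.8 kN
L_e = K·L = 2 × 1.89 = 3.780 m
Required I = P_cr·L_e²/(π²E) = 2.588×10^5 × 3.780² / (π² × 7.09×10^10) = 5.285×10^-6 m⁴
I_req = 5.285×10^6 mm⁴
Solid square: I = a⁴/12  ⇒  a = (12I)^(1/4) = (12×5.285×10^6)^(1/4) = 89.2 mm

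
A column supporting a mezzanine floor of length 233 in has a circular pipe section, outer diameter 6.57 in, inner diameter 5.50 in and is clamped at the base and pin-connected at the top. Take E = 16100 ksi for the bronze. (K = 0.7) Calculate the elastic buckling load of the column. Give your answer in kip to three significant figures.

P_cr ≈ 278 kip

d_o = 6.57 in, d_i = 5.50 in
I = π(d_o⁴ − d_i⁴)/64 = π(6.57⁴ − 5.500⁴)/64 = 46.54 in⁴
Effective length L_e = K·L = 0.7 × 233 = 163.1 in
P_cr = π²EI / L_e² = π² × 16100×10³ × 46.54 / 163.1² = 2.780×10^5 lb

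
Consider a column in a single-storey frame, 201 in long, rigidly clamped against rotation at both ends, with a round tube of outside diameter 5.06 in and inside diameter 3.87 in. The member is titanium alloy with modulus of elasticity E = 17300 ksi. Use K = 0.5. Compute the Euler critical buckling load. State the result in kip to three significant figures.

P_cr ≈ 358 kip

d_o = 5.06 in, d_i = 3.87 in
I = π(d_o⁴ − d_i⁴)/64 = π(5.06⁴ − 3.870⁴)/64 = 21.17 in⁴
Effective length L_e = K·L = 0.5 × 201 = 100.5 in
P_cr = π²EI / L_e² = π² × 17300×10³ × 21.17 / 100.5² = 3.578×10^5 lb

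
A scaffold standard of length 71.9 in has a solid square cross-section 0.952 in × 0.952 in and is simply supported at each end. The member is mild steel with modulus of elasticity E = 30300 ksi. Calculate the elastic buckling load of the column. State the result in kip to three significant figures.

I = a⁴/12 = 0.952⁴/12 = 6.845×10^-2 in⁴
Effective length L_e = K·L = 1 × 71.9 = 71.90 in
P_cr = π²EI / L_e² = π² × 30300×10³ × 6.845×10^-2 / 71.90² = 3.960×10^3 lb

P_cr ≈ 3.96 kip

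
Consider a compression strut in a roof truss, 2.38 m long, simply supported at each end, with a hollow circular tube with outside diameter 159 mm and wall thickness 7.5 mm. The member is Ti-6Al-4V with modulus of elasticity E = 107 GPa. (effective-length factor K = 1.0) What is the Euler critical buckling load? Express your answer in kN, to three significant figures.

Inner diameter d_i = 159 − 2×7.5 = 144.0 mm
I = π(d_o⁴ − d_i⁴)/64 = π(159⁴ − 144.0⁴)/64 = 1.027×10^7 mm⁴
I = 1.027×10^7 mm⁴ = 1.027×10^-5 m⁴
Effective length L_e = K·L = 1 × 2.38 = 2.380 m
P_cr = π²EI / L_e² = π² × 107×10⁹ × 1.027×10^-5 / 2.380² = 1.914×10^6 N

P_cr ≈ 1910 kN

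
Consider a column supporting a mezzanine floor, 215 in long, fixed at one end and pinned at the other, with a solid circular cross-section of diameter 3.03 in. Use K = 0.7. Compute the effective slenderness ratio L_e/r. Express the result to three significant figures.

I = πd⁴/64 = π×3.03⁴/64 = 4.138 in⁴
A = 7.211 in²;  r_min = √(I/A) = √(4.138/7.211) = 0.7575 in
L_e = K·L = 0.7 × 215 = 150.5 in
λ = L_e / r_min = 150.50 / 0.7575 = 199

λ ≈ 199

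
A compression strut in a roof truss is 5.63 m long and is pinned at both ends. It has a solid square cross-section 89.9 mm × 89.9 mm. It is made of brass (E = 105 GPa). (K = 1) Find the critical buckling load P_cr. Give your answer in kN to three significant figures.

P_cr ≈ 178 kN

I = a⁴/12 = 89.9⁴/12 = 5.443×10^6 mm⁴
I = 5.443×10^6 mm⁴ = 5.443×10^-6 m⁴
Effective length L_e = K·L = 1 × 5.63 = 5.630 m
P_cr = π²EI / L_e² = π² × 105×10⁹ × 5.443×10^-6 / 5.630² = 1.780×10^5 N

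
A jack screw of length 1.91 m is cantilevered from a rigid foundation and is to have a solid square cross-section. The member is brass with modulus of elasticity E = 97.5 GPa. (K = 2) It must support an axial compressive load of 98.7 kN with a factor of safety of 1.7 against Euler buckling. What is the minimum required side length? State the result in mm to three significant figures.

Required P_cr = n·P = 1.7 × 98.7 = 167.8 kN
L_e = K·L = 2 × 1.91 = 3.820 m
Required I = P_cr·L_e²/(π²E) = 1.678×10^5 × 3.820² / (π² × 9.75×10^10) = 2.544×10^-6 m⁴
I_req = 2.544×10^6 mm⁴
Solid square: I = a⁴/12  ⇒  a = (12I)^(1/4) = (12×2.544×10^6)^(1/4) = 74.3 mm

a ≈ 74.3 mm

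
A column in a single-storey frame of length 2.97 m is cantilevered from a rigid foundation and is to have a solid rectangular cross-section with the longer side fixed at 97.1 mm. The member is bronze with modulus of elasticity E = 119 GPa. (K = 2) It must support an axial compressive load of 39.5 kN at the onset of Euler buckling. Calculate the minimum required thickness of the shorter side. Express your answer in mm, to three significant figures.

b ≈ 52.7 mm

L_e = K·L = 2 × 2.97 = 5.940 m
Required I = P_cr·L_e²/(π²E) = 3.950×10^4 × 5.940² / (π² × 1.19×10^11) = 1.187×10^-6 m⁴
I_req = 1.187×10^6 mm⁴
Rectangle, weak axis: I_min = h·b³/12 with h = 97.1 mm fixed  ⇒  b = (12I/h)^(1/3) = 52.7 mm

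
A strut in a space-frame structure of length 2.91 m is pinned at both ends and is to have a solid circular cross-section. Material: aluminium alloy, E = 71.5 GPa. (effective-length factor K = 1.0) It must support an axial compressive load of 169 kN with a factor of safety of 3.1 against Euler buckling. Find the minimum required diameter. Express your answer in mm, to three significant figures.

Required P_cr = n·P = 3.1 × 169 = 523.9 kN
L_e = K·L = 1 × 2.91 = 2.910 m
Required I = P_cr·L_e²/(π²E) = 5.239×10^5 × 2.910² / (π² × 7.15×10^10) = 6.287×10^-6 m⁴
I_req = 6.287×10^6 mm⁴
Solid circle: I = πd⁴/64  ⇒  d = (64I/π)^(1/4) = (64×6.287×10^6/π)^(1/4) = 106 mm

d ≈ 106 mm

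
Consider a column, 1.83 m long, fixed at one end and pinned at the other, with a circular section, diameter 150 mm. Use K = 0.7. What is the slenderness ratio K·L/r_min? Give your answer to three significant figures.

λ ≈ 34.2

For a solid circle r = d/4 = 150/4 = 37.50 mm
L_e = K·L = 0.7 × 1.83 m = 1.281 m = 1281.0 mm
λ = L_e / r_min = 1281.0 / 37.50 = 34.2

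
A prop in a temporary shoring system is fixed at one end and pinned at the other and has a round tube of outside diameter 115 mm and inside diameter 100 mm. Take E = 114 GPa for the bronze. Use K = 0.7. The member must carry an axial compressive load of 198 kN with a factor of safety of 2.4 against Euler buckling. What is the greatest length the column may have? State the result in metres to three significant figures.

d_o = 115 mm, d_i = 100 mm
I = π(d_o⁴ − d_i⁴)/64 = π(115⁴ − 100.0⁴)/64 = 3.677×10^6 mm⁴
I = 3.677×10^-6 m⁴
Required critical load P_cr = n·P = 2.4 × 198 = 475.2 kN = 4.752×10^5 N
From P_cr = π²EI/(K·L)²:  L = (1/K)·√(π²EI/P_cr) = (1/0.7)·√(π²×1.14×10^11×3.677×10^-6/4.752×10^5)
L = 4.21 m

L_max ≈ 4.21 m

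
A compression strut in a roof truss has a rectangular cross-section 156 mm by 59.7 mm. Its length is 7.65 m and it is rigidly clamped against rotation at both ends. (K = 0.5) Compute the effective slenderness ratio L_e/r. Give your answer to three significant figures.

λ ≈ 222

For a rectangle r_min = b/√12 = 59.7/√12 = 17.23 mm
L_e = K·L = 0.5 × 7.65 m = 3.825 m = 3825.0 mm
λ = L_e / r_min = 3825.0 / 17.23 = 222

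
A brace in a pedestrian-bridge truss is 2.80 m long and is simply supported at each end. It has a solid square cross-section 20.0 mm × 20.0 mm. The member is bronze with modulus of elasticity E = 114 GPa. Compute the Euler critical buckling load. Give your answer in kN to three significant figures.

P_cr ≈ 1.91 kN

I = a⁴/12 = 20.0⁴/12 = 1.333×10^4 mm⁴
I = 1.333×10^4 mm⁴ = 1.333×10^-8 m⁴
Effective length L_e = K·L = 1 × 2.80 = 2.800 m
P_cr = π²EI / L_e² = π² × 114×10⁹ × 1.333×10^-8 / 2.800² = 1.913×10^3 N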